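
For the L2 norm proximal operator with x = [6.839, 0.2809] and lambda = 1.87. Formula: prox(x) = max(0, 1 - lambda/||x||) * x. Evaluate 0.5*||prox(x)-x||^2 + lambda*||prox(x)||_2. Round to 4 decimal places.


Step 1: Compute ||x||.
||x|| = 6.8448
Step 2: Compute scaling factor.
scale = max(0, 1 - 1.87/6.8448) = 0.7268
Step 3: prox(x) = [4.9706, 0.2042]
||prox(x)|| = 4.9748
Step 4: Proximal objective.
0.5*||prox-x||^2 = 1.7485
lambda*||prox|| = 9.3029
Total = 11.0513


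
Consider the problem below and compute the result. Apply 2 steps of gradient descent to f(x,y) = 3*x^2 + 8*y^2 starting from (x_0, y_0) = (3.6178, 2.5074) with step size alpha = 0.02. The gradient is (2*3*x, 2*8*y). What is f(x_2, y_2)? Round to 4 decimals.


Gradient descent on f(x,y) = 3*x^2 + 8*y^2.
Starting point: (3.6178, 2.5074), alpha = 0.02
Step 1: grad_x = 2*3*3.6178 = 21.7068, grad_y = 2*8*2.5074 = 40.1184
  x_1 = 3.6178 - 0.02*21.7068 = 3.1837
  y_1 = 2.5074 - 0.02*40.1184 = 1.705
Step 2: grad_x = 2*3*3.1837 = 19.102, grad_y = 2*8*1.705 = 27.2805
  x_2 = 3.1837 - 0.02*19.102 = 2.8016
  y_2 = 1.705 - 0.02*27.2805 = 1.1594
f(2.8016, 1.1594) = 3*2.8016^2 + 8*1.1594^2 = 34.3014


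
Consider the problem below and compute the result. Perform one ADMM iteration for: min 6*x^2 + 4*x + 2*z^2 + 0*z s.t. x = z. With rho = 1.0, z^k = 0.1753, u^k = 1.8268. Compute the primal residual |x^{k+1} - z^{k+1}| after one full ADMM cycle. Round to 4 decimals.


ADMM iteration with rho = 1.0, z^k = 0.1753, u^k = 1.8268
Step 1: x-update.
Minimize 6*x^2 + 4*x + (1.0/2)*(x - 0.1753 + 1.8268)^2
FOC: (2*6 + 1.0)*x = -4 + 1.0*(0.1753 - 1.8268)
x^{k+1} = -0.4347
Step 2: z-update.
Minimize 2*z^2 + 0*z + (1.0/2)*(-0.4347 - z + 1.8268)^2
FOC: (2*2 + 1.0)*z = 0 + 1.0*(-0.4347 + 1.8268)
z^{k+1} = 0.2784
Step 3: u-update.
u^{k+1} = 1.8268 - 0.4347 - 0.2784 = 1.1137
Step 4: Primal residual = |-0.4347 - 0.2784| = 0.7131


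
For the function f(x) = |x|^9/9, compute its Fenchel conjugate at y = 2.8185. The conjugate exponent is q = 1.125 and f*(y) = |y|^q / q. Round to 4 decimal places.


The conjugate exponent q satisfies 1/p + 1/q = 1.
p = 9, so q = 9/(9 - 1) = 1.125
|y|^q = 2.8185^1.125 = 3.2083
f*(2.8185) = 3.2083 / 1.125 = 2.8518


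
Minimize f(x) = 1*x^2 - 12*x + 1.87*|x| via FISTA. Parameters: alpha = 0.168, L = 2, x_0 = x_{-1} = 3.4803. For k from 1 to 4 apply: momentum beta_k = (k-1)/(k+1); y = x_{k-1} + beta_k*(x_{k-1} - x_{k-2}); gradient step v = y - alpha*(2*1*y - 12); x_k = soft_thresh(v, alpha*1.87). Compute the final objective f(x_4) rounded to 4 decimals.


FISTA on f(x) = 1*x^2 - 12*x + 1.87*|x|
L = 2, alpha = 0.168
Iteration 1: beta = 0.0, y = 3.4803 + 0.0*(3.4803 - 3.4803) = 3.4803
  grad(y) = -5.0394, v = y - alpha*grad = 4.3269
  prox(v) = soft_thresh(4.3269, 0.3142) = 4.0128
Iteration 2: beta = 0.3333, y = 4.0128 + 0.3333*(4.0128 - 3.4803) = 4.1902
  grad(y) = -3.6195, v = y - alpha*grad = 4.7983
  prox(v) = soft_thresh(4.7983, 0.3142) = 4.4842
Iteration 3: beta = 0.5, y = 4.4842 + 0.5*(4.4842 - 4.0128) = 4.7199
  grad(y) = -2.5603, v = y - alpha*grad = 5.15
  prox(v) = soft_thresh(5.15, 0.3142) = 4.8358
Iteration 4: beta = 0.6, y = 4.8358 + 0.6*(4.8358 - 4.4842) = 5.0468
  grad(y) = -1.9063, v = y - alpha*grad = 5.3671
  prox(v) = soft_thresh(5.3671, 0.3142) = 5.0529
f(x_4) = 1*5.0529^2 - 12*5.0529 + 1.87*|5.0529| = -25.6541


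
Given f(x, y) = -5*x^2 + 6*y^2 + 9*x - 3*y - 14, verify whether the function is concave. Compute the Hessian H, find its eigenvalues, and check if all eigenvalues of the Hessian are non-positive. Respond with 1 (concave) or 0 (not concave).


The Hessian of f(x,y) = -5*x^2 + 6*y^2 + 9*x - 3*y - 14 is:
H = [[-10, 0], [0, 12]]
Trace = -10 + 12 = 2
Determinant = -10*12 - (0)^2 = -120
Discriminant = (2)^2 - 4*-120 = 484.0
Eigenvalues: lambda_1 = -10.0, lambda_2 = 12.0
The function is not concave.

0


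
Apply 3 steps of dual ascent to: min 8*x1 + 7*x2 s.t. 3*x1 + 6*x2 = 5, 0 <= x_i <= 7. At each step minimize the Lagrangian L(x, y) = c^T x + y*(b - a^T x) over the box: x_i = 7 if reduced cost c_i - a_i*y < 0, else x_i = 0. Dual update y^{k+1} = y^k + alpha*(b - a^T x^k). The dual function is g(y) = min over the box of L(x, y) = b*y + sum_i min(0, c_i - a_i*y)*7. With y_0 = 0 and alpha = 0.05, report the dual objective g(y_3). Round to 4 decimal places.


Dual ascent for LP: min 8*x1 + 7*x2, 3*x1 + 6*x2 = 5, 0 <= x_i <= 7
Step 1: y^k = 0.0, reduced costs: (8.0, 7.0)
  x^k = (0.0, 0.0), subgradient = b - a^T x = 5.0
  y^{k+1} = 0.0 + 0.05*5.0 = 0.25
Step 2: y^k = 0.25, reduced costs: (7.25, 5.5)
  x^k = (0.0, 0.0), subgradient = b - a^T x = 5.0
  y^{k+1} = 0.25 + 0.05*5.0 = 0.5
Step 3: y^k = 0.5, reduced costs: (6.5, 4.0)
  x^k = (0.0, 0.0), subgradient = b - a^T x = 5.0
  y^{k+1} = 0.5 + 0.05*5.0 = 0.75
Dual objective at y_3 = 0.75: reduced costs (5.75, 2.5), box minimizer x = (0.0, 0.0)
g(y_3) = b*y + (c1 - a1*y)*x1 + (c2 - a2*y)*x2 = 5*0.75 + 5.75*0.0 + 2.5*0.0 = 3.75 + 0.0 + 0.0 = 3.75


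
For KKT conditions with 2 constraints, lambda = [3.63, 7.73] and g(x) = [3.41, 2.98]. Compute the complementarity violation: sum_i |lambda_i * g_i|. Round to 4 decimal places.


KKT complementary slackness check:
lambda_1 * g_1 = 3.63 * 3.41 = 12.3783
lambda_2 * g_2 = 7.73 * 2.98 = 23.0354
Total violation = 12.3783 + 23.0354 = 35.4137


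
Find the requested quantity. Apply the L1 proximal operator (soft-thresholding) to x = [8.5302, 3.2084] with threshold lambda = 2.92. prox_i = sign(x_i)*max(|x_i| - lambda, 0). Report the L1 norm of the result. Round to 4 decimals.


Soft-thresholding with lambda = 2.92:
prox(8.5302) = sign(8.5302)*max(|8.5302| - 2.92, 0) = 5.6102
prox(3.2084) = sign(3.2084)*max(|3.2084| - 2.92, 0) = 0.2884
prox(x) = [5.6102, 0.2884]
||prox(x)||_1 = 5.6102 + 0.2884 = 5.8986


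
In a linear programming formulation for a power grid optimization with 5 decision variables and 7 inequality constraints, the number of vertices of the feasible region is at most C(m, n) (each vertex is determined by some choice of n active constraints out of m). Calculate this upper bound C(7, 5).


Each vertex corresponds to some choice of n active constraints out of m, so the number of vertices is at most C(m, n) = m! / (n!(m-n)!).
m = 7, n = 5
Numerator: 7 * 6 * 5 * 4 * 3
Denominator: 5! = 120
C(7, 5) = 21


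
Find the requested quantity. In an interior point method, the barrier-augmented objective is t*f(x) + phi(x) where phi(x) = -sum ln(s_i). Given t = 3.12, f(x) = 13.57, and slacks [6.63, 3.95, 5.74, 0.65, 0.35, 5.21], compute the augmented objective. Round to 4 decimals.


Step 1: Compute log-barrier.
ln values: [1.8916, 1.3737, 1.7475, -0.4308, -1.0498, 1.6506]
phi = -(1.8916 + 1.3737 + 1.7475 - 0.4308 - 1.0498 + 1.6506) = -5.1828
Step 2: Compute augmented objective.
t*f(x) = 3.12*13.57 = 42.3384
Total = 42.3384 - 5.1828 = 37.1556


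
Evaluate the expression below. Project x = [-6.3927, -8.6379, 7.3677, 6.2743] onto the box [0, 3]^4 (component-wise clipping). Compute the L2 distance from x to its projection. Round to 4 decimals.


Project each component onto [0, 3].
clip(-6.3927) = 0.0, clip(-8.6379) = 0.0, clip(7.3677) = 3.0, clip(6.2743) = 3.0
Projection = [0.0, 0.0, 3.0, 3.0]
Squared diffs: [40.8666, 74.6133, 19.0768, 10.721]
Distance = sqrt(145.2777) = 12.0531


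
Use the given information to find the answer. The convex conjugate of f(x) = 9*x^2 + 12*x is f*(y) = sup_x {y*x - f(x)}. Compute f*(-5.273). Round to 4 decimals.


f*(y) = sup_x {y*x - a*x^2 - b*x} = sup_x {(y-b)*x - a*x^2}
FOC: (y - b) - 2a*x = 0 => x* = (y - b)/(2a)
x* = (-5.273 - 12)/(2*9) = -0.9596
f*(-5.273) = (y-b)^2/(4a) = (-5.273 - 12)^2/(4*9)
= 298.3565/36 = 8.2877


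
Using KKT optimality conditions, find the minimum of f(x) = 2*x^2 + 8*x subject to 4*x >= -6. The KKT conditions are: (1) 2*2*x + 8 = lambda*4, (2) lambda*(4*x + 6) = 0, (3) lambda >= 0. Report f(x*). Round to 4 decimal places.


Step 1: Try lambda = 0 (constraint inactive).
x_unc = -8/(2*2) = -2.0
Check: 4*-2.0 = -8.0 < -6 -- violated!
Step 2: Constraint must be active: 4*x = -6
x* = -6/4 = -1.5
lambda = (2*2*(-1.5) + 8)/4 = 0.5
Step 3: Compute optimal value.
f(x*) = 2*(-1.5)^2 + 8*(-1.5) = -7.5


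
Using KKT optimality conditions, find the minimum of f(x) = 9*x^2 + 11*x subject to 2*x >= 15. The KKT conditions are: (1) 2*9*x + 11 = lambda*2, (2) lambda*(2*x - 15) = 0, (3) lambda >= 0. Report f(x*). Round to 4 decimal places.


Step 1: Try lambda = 0 (constraint inactive).
x_unc = -11/(2*9) = -0.6111
Check: 2*-0.6111 = -1.2222 < 15 -- violated!
Step 2: Constraint must be active: 2*x = 15
x* = 15/2 = 7.5
lambda = (2*9*7.5 + 11)/2 = 73.0
Step 3: Compute optimal value.
f(x*) = 9*7.5^2 + 11*7.5 = 588.75


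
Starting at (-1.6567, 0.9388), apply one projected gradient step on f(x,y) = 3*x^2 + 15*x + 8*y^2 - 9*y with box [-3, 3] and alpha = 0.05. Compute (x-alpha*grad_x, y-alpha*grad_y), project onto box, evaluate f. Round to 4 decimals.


Step 1: Compute gradient at (-1.6567, 0.9388).
grad_x = 2*3*-1.6567 + 15 = 5.0598
grad_y = 2*8*0.9388 - 9 = 6.0208
Step 2: Gradient step.
x_raw = -1.6567 - 0.05*5.0598 = -1.9097
y_raw = 0.9388 - 0.05*6.0208 = 0.6378
Step 3: Project onto [-3, 3].
x_proj = clip(-1.9097) = -1.9097
y_proj = clip(0.6378) = 0.6378
Step 4: Evaluate f.
f(-1.9097, 0.6378) = -20.1905


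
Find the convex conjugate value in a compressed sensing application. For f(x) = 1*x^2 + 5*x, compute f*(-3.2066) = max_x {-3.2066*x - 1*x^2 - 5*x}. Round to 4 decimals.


f*(y) = sup_x {y*x - a*x^2 - b*x} = sup_x {(y-b)*x - a*x^2}
FOC: (y - b) - 2a*x = 0 => x* = (y - b)/(2a)
x* = (-3.2066 - 5)/(2*1) = -4.1033
f*(-3.2066) = (y-b)^2/(4a) = (-3.2066 - 5)^2/(4*1)
= 67.3483/4 = 16.8371


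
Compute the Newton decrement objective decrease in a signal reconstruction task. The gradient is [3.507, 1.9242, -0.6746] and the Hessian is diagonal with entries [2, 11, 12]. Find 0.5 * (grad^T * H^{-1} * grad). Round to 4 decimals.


Step 1: H is diagonal, so H^(-1) * g = [1.7535, 0.1749, -0.0562].
Step 2: g^T H^(-1) g = sum_i g_i^2 / H_ii
  = (3.507)^2/2 + (1.9242)^2/11 + (-0.6746)^2/12
  = 6.1495 + 0.3366 + 0.0379 = 6.524
Step 3: Objective decrease = 0.5 * g^T H^(-1) g = 3.262


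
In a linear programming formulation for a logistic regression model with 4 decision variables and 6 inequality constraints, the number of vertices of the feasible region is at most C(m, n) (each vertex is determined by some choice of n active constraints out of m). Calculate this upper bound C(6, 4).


Each vertex corresponds to some choice of n active constraints out of m, so the number of vertices is at most C(m, n) = m! / (n!(m-n)!).
m = 6, n = 4
Numerator: 6 * 5 * 4 * 3
Denominator: 4! = 24
C(6, 4) = 15


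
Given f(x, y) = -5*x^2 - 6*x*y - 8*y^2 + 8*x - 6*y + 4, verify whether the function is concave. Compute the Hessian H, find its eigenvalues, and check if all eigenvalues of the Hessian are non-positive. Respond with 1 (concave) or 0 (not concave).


The Hessian of f(x,y) = -5*x^2 - 6*x*y - 8*y^2 + 8*x - 6*y + 4 is:
H = [[-10, -6], [-6, -16]]
Trace = -10 - 16 = -26
Determinant = -10*-16 - (-6)^2 = 124
Discriminant = (-26)^2 - 4*124 = 180.0
Eigenvalues: lambda_1 = -19.7082, lambda_2 = -6.2918
The function is concave.

1


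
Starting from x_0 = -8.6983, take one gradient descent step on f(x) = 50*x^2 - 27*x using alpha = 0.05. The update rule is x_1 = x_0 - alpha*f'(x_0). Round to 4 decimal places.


We compute the gradient at x_0 and apply the update.
f'(x) = 100*x - 27
f'(-8.6983) = 100*-8.6983 - 27 = -896.83
x_1 = -8.6983 - 0.05*-896.83 = 36.1432


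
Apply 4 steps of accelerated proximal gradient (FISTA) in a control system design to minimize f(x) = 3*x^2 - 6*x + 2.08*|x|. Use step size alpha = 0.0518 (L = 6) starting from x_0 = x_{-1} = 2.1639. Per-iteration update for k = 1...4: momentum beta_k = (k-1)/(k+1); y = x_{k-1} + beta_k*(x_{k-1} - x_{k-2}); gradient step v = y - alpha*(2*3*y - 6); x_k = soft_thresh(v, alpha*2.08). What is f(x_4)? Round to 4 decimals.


FISTA on f(x) = 3*x^2 - 6*x + 2.08*|x|
L = 6, alpha = 0.0518
Iteration 1: beta = 0.0, y = 2.1639 + 0.0*(2.1639 - 2.1639) = 2.1639
  grad(y) = 6.9834, v = y - alpha*grad = 1.8022
  prox(v) = soft_thresh(1.8022, 0.1077) = 1.6944
Iteration 2: beta = 0.3333, y = 1.6944 + 0.3333*(1.6944 - 2.1639) = 1.5379
  grad(y) = 3.2275, v = y - alpha*grad = 1.3707
  prox(v) = soft_thresh(1.3707, 0.1077) = 1.263
Iteration 3: beta = 0.5, y = 1.263 + 0.5*(1.263 - 1.6944) = 1.0473
  grad(y) = 0.2837, v = y - alpha*grad = 1.0326
  prox(v) = soft_thresh(1.0326, 0.1077) = 0.9248
Iteration 4: beta = 0.6, y = 0.9248 + 0.6*(0.9248 - 1.263) = 0.722
  grad(y) = -1.6683, v = y - alpha*grad = 0.8084
  prox(v) = soft_thresh(0.8084, 0.1077) = 0.7006
f(x_4) = 3*0.7006^2 - 6*0.7006 + 2.08*|0.7006| = -1.2738


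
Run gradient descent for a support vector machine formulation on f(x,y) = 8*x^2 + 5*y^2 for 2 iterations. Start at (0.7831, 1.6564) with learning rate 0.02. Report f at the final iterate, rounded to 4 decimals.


Gradient descent on f(x,y) = 8*x^2 + 5*y^2.
Starting point: (0.7831, 1.6564), alpha = 0.02
Step 1: grad_x = 2*8*0.7831 = 12.5296, grad_y = 2*5*1.6564 = 16.564
  x_1 = 0.7831 - 0.02*12.5296 = 0.5325
  y_1 = 1.6564 - 0.02*16.564 = 1.3251
Step 2: grad_x = 2*8*0.5325 = 8.5201, grad_y = 2*5*1.3251 = 13.2512
  x_2 = 0.5325 - 0.02*8.5201 = 0.3621
  y_2 = 1.3251 - 0.02*13.2512 = 1.0601
f(0.3621, 1.0601) = 8*0.3621^2 + 5*1.0601^2 = 6.668


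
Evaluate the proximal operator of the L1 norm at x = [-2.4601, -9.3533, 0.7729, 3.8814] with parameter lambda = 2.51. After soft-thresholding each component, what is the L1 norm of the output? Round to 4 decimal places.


Soft-thresholding with lambda = 2.51:
prox(-2.4601) = sign(-2.4601)*max(|-2.4601| - 2.51, 0) = 0.0
prox(-9.3533) = sign(-9.3533)*max(|-9.3533| - 2.51, 0) = -6.8433
prox(0.7729) = sign(0.7729)*max(|0.7729| - 2.51, 0) = 0.0
prox(3.8814) = sign(3.8814)*max(|3.8814| - 2.51, 0) = 1.3714
prox(x) = [0.0, -6.8433, 0.0, 1.3714]
||prox(x)||_1 = 0.0 + 6.8433 + 0.0 + 1.3714 = 8.2147


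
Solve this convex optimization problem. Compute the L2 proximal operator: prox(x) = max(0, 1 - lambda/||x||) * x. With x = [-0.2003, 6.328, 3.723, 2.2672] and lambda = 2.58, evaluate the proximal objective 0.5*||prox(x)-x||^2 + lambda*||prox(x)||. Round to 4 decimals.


Step 1: Compute ||x||.
||x|| = 7.6867
Step 2: Compute scaling factor.
scale = max(0, 1 - 2.58/7.6867) = 0.6644
Step 3: prox(x) = [-0.1331, 4.204, 2.4734, 1.5062]
||prox(x)|| = 5.1067
Step 4: Proximal objective.
0.5*||prox-x||^2 = 3.3282
lambda*||prox|| = 13.1753
Total = 16.5034


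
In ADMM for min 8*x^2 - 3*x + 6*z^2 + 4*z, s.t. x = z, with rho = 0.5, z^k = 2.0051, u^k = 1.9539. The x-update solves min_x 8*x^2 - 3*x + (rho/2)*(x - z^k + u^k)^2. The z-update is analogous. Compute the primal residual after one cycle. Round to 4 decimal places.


ADMM iteration with rho = 0.5, z^k = 2.0051, u^k = 1.9539
Step 1: x-update.
Minimize 8*x^2 - 3*x + (0.5/2)*(x - 2.0051 + 1.9539)^2
FOC: (2*8 + 0.5)*x = 3 + 0.5*(2.0051 - 1.9539)
x^{k+1} = 0.1834
Step 2: z-update.
Minimize 6*z^2 + 4*z + (0.5/2)*(0.1834 - z + 1.9539)^2
FOC: (2*6 + 0.5)*z = -4 + 0.5*(0.1834 + 1.9539)
z^{k+1} = -0.2345
Step 3: u-update.
u^{k+1} = 1.9539 + 0.1834 + 0.2345 = 2.3718
Step 4: Primal residual = |0.1834 + 0.2345| = 0.4179


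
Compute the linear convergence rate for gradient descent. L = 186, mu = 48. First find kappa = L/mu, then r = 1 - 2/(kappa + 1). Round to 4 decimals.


Step 1: Compute the condition number.
kappa = L/mu = 186/48 = 3.875
Step 2: Compute the convergence rate.
r = 1 - 2/(kappa + 1) = 1 - 2*mu/(L + mu) = (L - mu)/(L + mu) = 138/234 = 0.5897


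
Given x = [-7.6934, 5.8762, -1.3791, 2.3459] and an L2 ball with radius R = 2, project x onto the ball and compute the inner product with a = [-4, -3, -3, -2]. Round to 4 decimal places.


Step 1: Compute ||x|| (intermediates to 6 decimals).
||x|| = sqrt((-7.6934)^2 + 5.8762^2 + (-1.3791)^2 + 2.3459^2) = 10.056008
Step 2: Project.
Since ||x|| > R, scale = R/||x|| = 2/10.056008 = 0.198886, proj(x) = scale * x
proj(x) = [-1.53011, 1.168694, -0.274284, 0.466567]
Step 3: Dot product.
a^T * proj(x) = -4*(-1.53011) - 3*1.168694 - 3*(-0.274284) - 2*0.466567 = 2.5041


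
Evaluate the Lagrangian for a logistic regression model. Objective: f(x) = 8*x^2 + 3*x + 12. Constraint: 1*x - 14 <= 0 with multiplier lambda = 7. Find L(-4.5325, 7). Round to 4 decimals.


Step 1: Evaluate f(x).
f(-4.5325) = 8*(-4.5325)^2 + 3*(-4.5325) + 12 = 162.751
Step 2: Evaluate g(x).
g(-4.5325) = 1*-4.5325 - 14 = -18.5325
Step 3: Compute Lagrangian.
L = 162.751 + 7*-18.5325 = 33.0235


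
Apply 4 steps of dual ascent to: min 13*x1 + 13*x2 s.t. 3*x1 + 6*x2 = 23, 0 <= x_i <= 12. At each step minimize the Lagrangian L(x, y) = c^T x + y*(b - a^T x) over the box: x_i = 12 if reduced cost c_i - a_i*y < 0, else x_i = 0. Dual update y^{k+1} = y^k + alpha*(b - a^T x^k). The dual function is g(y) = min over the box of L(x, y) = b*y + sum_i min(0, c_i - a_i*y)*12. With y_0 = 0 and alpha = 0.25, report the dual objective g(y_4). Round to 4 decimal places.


Dual ascent for LP: min 13*x1 + 13*x2, 3*x1 + 6*x2 = 23, 0 <= x_i <= 12
Step 1: y^k = 0.0, reduced costs: (13.0, 13.0)
  x^k = (0.0, 0.0), subgradient = b - a^T x = 23.0
  y^{k+1} = 0.0 + 0.25*23.0 = 5.75
Step 2: y^k = 5.75, reduced costs: (-4.25, -21.5)
  x^k = (12.0, 12.0), subgradient = b - a^T x = -85.0
  y^{k+1} = 5.75 + 0.25*-85.0 = -15.5
Step 3: y^k = -15.5, reduced costs: (59.5, 106.0)
  x^k = (0.0, 0.0), subgradient = b - a^T x = 23.0
  y^{k+1} = -15.5 + 0.25*23.0 = -9.75
Step 4: y^k = -9.75, reduced costs: (42.25, 71.5)
  x^k = (0.0, 0.0), subgradient = b - a^T x = 23.0
  y^{k+1} = -9.75 + 0.25*23.0 = -4.0
Dual objective at y_4 = -4.0: reduced costs (25.0, 37.0), box minimizer x = (0.0, 0.0)
g(y_4) = b*y + (c1 - a1*y)*x1 + (c2 - a2*y)*x2 = 23*(-4.0) + 25.0*0.0 + 37.0*0.0 = -92.0 + 0.0 + 0.0 = -92.0


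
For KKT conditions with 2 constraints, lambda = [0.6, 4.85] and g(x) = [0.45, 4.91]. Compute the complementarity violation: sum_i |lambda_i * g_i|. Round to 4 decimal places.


KKT complementary slackness check:
lambda_1 * g_1 = 0.6 * 0.45 = 0.27
lambda_2 * g_2 = 4.85 * 4.91 = 23.8135
Total violation = 0.27 + 23.8135 = 24.0835


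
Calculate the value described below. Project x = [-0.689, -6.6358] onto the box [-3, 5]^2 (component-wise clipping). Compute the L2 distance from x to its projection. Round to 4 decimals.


Project each component onto [-3, 5].
clip(-0.689) = -0.689, clip(-6.6358) = -3.0
Projection = [-0.689, -3.0]
Squared diffs: [0.0, 13.219]
Distance = sqrt(13.219) = 3.6358


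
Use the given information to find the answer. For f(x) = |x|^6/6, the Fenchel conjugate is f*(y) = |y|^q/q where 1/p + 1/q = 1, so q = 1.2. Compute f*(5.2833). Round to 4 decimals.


The conjugate exponent q satisfies 1/p + 1/q = 1.
p = 6, so q = 6/(6 - 1) = 1.2
|y|^q = 5.2833^1.2 = 7.3703
f*(5.2833) = 7.3703 / 1.2 = 6.1419


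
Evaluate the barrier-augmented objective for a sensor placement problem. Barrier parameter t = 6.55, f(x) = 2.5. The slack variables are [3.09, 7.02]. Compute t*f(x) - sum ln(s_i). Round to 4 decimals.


Step 1: Compute log-barrier.
ln values: [1.1282, 1.9488]
phi = -(1.1282 + 1.9488) = -3.0769
Step 2: Compute augmented objective.
t*f(x) = 6.55*2.5 = 16.375
Total = 16.375 - 3.0769 = 13.2981


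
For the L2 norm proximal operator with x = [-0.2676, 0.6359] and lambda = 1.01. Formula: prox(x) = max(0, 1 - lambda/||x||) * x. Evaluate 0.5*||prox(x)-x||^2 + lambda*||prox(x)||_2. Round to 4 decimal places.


Step 1: Compute ||x||.
||x|| = 0.6899
Step 2: Compute scaling factor.
scale = max(0, 1 - 1.01/0.6899) = 0.0
Step 3: prox(x) = [-0.0, 0.0]
||prox(x)|| = 0.0
Step 4: Proximal objective.
0.5*||prox-x||^2 = 0.238
lambda*||prox|| = 0.0
Total = 0.238


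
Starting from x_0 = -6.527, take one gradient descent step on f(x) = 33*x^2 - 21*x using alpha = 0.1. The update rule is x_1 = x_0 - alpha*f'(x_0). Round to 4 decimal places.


We compute the gradient at x_0 and apply the update.
f'(x) = 66*x - 21
f'(-6.527) = 66*-6.527 - 21 = -451.782
x_1 = -6.527 - 0.1*-451.782 = 38.6512


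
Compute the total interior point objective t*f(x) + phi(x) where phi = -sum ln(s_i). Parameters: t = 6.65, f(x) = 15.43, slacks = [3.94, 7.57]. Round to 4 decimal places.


Step 1: Compute log-barrier.
ln values: [1.3712, 2.0242]
phi = -(1.3712 + 2.0242) = -3.3954
Step 2: Compute augmented objective.
t*f(x) = 6.65*15.43 = 102.6095
Total = 102.6095 - 3.3954 = 99.2141


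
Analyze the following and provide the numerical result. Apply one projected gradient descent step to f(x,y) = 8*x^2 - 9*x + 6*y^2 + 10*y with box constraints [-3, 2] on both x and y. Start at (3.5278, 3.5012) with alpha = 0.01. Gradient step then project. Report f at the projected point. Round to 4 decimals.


Step 1: Compute gradient at (3.5278, 3.5012).
grad_x = 2*8*3.5278 - 9 = 47.4448
grad_y = 2*6*3.5012 + 10 = 52.0144
Step 2: Gradient step.
x_raw = 3.5278 - 0.01*47.4448 = 3.0534
y_raw = 3.5012 - 0.01*52.0144 = 2.9811
Step 3: Project onto [-3, 2].
x_proj = clip(3.0534) = 2.0
y_proj = clip(2.9811) = 2.0
Step 4: Evaluate f.
f(2.0, 2.0) = 58.0


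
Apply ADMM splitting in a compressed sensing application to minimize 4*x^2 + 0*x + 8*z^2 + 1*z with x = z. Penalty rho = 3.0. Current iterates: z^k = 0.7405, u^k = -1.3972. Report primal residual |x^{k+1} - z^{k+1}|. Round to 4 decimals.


ADMM iteration with rho = 3.0, z^k = 0.7405, u^k = -1.3972
Step 1: x-update.
Minimize 4*x^2 + 0*x + (3.0/2)*(x - 0.7405 - 1.3972)^2
FOC: (2*4 + 3.0)*x = 0 + 3.0*(0.7405 + 1.3972)
x^{k+1} = 0.583
Step 2: z-update.
Minimize 8*z^2 + 1*z + (3.0/2)*(0.583 - z - 1.3972)^2
FOC: (2*8 + 3.0)*z = -1 + 3.0*(0.583 - 1.3972)
z^{k+1} = -0.1812
Step 3: u-update.
u^{k+1} = -1.3972 + 0.583 + 0.1812 = -0.633
Step 4: Primal residual = |0.583 + 0.1812| = 0.7642


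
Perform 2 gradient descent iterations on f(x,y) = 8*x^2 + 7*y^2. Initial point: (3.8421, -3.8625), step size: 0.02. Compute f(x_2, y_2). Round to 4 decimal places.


Gradient descent on f(x,y) = 8*x^2 + 7*y^2.
Starting point: (3.8421, -3.8625), alpha = 0.02
Step 1: grad_x = 2*8*3.8421 = 61.4736, grad_y = 2*7*-3.8625 = -54.075
  x_1 = 3.8421 - 0.02*61.4736 = 2.6126
  y_1 = -3.8625 - 0.02*-54.075 = -2.781
Step 2: grad_x = 2*8*2.6126 = 41.802, grad_y = 2*7*-2.781 = -38.934
  x_2 = 2.6126 - 0.02*41.802 = 1.7766
  y_2 = -2.781 - 0.02*-38.934 = -2.0023
f(1.7766, -2.0023) = 8*1.7766^2 + 7*(-2.0023)^2 = 53.3151


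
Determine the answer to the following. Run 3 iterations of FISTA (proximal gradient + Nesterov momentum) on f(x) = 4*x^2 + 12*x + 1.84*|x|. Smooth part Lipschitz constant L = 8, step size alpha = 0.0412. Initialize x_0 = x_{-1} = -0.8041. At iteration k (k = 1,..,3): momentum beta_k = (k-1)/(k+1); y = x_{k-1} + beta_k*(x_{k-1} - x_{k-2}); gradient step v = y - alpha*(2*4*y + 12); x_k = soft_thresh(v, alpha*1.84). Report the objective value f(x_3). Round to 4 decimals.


FISTA on f(x) = 4*x^2 + 12*x + 1.84*|x|
L = 8, alpha = 0.0412
Iteration 1: beta = 0.0, y = -0.8041 + 0.0*(-0.8041 + 0.8041) = -0.8041
  grad(y) = 5.5672, v = y - alpha*grad = -1.0335
  prox(v) = soft_thresh(-1.0335, 0.0758) = -0.9577
Iteration 2: beta = 0.3333, y = -0.9577 + 0.3333*(-0.9577 + 0.8041) = -1.0088
  grad(y) = 3.9292, v = y - alpha*grad = -1.1707
  prox(v) = soft_thresh(-1.1707, 0.0758) = -1.0949
Iteration 3: beta = 0.5, y = -1.0949 + 0.5*(-1.0949 + 0.9577) = -1.1636
  grad(y) = 2.6916, v = y - alpha*grad = -1.2744
  prox(v) = soft_thresh(-1.2744, 0.0758) = -1.1986
f(x_3) = 4*(-1.1986)^2 + 12*(-1.1986) + 1.84*|-1.1986| = -6.4312


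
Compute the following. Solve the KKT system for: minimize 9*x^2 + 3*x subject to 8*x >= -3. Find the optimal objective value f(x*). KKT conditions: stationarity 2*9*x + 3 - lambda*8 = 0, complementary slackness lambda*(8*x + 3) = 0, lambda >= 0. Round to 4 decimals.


Step 1: Try lambda = 0 (constraint inactive).
Stationarity: 2*9*x + 3 = 0
x* = -3/(2*9) = -1/6 = -0.1667 (rounded; the exact value -1/6 is used below)
Check constraint: 8*-0.1667 = -1.3336 >= -3 -- satisfied.
Step 2: Compute optimal value.
f(x*) = 9*(-1/6)^2 + 3*(-1/6) = -0.25


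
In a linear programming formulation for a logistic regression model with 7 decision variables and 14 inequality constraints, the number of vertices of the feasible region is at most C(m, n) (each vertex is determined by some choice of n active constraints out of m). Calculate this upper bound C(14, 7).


Each vertex corresponds to some choice of n active constraints out of m, so the number of vertices is at most C(m, n) = m! / (n!(m-n)!).
m = 14, n = 7
Numerator: 14 * 13 * 12 * 11 * 10 * 9 * 8
Denominator: 7! = 5040
C(14, 7) = 3432


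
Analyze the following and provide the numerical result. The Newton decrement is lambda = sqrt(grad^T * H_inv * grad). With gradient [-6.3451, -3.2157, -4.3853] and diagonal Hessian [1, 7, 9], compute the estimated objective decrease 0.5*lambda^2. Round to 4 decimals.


Step 1: H is diagonal, so H^(-1) * g = [-6.3451, -0.4594, -0.4873].
Step 2: g^T H^(-1) g = sum_i g_i^2 / H_ii
  = (-6.3451)^2/1 + (-3.2157)^2/7 + (-4.3853)^2/9
  = 40.2603 + 1.4772 + 2.1368 = 43.8743
Step 3: Objective decrease = 0.5 * g^T H^(-1) g = 21.9372


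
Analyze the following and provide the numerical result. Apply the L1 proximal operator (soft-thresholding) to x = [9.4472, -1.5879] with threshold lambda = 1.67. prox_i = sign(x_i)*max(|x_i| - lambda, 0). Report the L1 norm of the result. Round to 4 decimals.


Soft-thresholding with lambda = 1.67:
prox(9.4472) = sign(9.4472)*max(|9.4472| - 1.67, 0) = 7.7772
prox(-1.5879) = sign(-1.5879)*max(|-1.5879| - 1.67, 0) = 0.0
prox(x) = [7.7772, 0.0]
||prox(x)||_1 = 7.7772 + 0.0 = 7.7772


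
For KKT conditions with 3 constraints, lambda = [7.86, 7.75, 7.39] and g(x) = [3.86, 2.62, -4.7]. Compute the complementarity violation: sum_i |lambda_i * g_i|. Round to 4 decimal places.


KKT complementary slackness check:
lambda_1 * g_1 = 7.86 * 3.86 = 30.3396
lambda_2 * g_2 = 7.75 * 2.62 = 20.305
lambda_3 * g_3 = 7.39 * -4.7 = -34.733
Total violation = 30.3396 + 20.305 + 34.733 = 85.3776


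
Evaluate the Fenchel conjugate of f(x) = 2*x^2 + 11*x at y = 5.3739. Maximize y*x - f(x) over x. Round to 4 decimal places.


f*(y) = sup_x {y*x - a*x^2 - b*x} = sup_x {(y-b)*x - a*x^2}
FOC: (y - b) - 2a*x = 0 => x* = (y - b)/(2a)
x* = (5.3739 - 11)/(2*2) = -1.4065
f*(5.3739) = (y-b)^2/(4a) = (5.3739 - 11)^2/(4*2)
= 31.653/8 = 3.9566


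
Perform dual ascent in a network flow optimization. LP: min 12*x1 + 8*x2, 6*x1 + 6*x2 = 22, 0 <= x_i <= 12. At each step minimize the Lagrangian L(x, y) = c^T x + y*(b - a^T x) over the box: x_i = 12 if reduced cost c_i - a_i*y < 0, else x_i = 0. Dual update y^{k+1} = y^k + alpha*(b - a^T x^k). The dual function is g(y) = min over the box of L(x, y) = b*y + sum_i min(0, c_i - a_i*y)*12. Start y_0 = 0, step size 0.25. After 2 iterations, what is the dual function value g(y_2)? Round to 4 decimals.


Dual ascent for LP: min 12*x1 + 8*x2, 6*x1 + 6*x2 = 22, 0 <= x_i <= 12
Step 1: y^k = 0.0, reduced costs: (12.0, 8.0)
  x^k = (0.0, 0.0), subgradient = b - a^T x = 22.0
  y^{k+1} = 0.0 + 0.25*22.0 = 5.5
Step 2: y^k = 5.5, reduced costs: (-21.0, -25.0)
  x^k = (12.0, 12.0), subgradient = b - a^T x = -122.0
  y^{k+1} = 5.5 + 0.25*-122.0 = -25.0
Dual objective at y_2 = -25.0: reduced costs (162.0, 158.0), box minimizer x = (0.0, 0.0)
g(y_2) = b*y + (c1 - a1*y)*x1 + (c2 - a2*y)*x2 = 22*(-25.0) + 162.0*0.0 + 158.0*0.0 = -550.0 + 0.0 + 0.0 = -550.0


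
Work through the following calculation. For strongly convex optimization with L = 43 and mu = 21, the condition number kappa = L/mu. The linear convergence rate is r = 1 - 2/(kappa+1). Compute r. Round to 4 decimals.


Step 1: Compute the condition number.
kappa = L/mu = 43/21 = 2.0476
Step 2: Compute the convergence rate.
r = 1 - 2/(kappa + 1) = 1 - 2*mu/(L + mu) = (L - mu)/(L + mu) = 22/64 = 0.3438


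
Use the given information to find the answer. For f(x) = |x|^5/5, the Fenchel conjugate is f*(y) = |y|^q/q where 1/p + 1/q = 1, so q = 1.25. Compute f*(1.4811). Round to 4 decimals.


The conjugate exponent q satisfies 1/p + 1/q = 1.
p = 5, so q = 5/(5 - 1) = 1.25
|y|^q = 1.4811^1.25 = 1.6339
f*(1.4811) = 1.6339 / 1.25 = 1.3071


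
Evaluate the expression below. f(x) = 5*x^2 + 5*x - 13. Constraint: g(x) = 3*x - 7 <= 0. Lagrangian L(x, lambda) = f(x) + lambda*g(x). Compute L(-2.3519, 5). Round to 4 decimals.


Step 1: Evaluate f(x).
f(-2.3519) = 5*(-2.3519)^2 + 5*(-2.3519) - 13 = 2.8977
Step 2: Evaluate g(x).
g(-2.3519) = 3*-2.3519 - 7 = -14.0557
Step 3: Compute Lagrangian.
L = 2.8977 + 5*-14.0557 = -67.3808


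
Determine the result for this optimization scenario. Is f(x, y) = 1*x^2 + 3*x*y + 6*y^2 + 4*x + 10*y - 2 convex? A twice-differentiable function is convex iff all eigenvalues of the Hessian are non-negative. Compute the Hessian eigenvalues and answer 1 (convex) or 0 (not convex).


The Hessian of f(x,y) = 1*x^2 + 3*x*y + 6*y^2 + 4*x + 10*y - 2 is:
H = [[2, 3], [3, 12]]
Trace = 2 + 12 = 14
Determinant = 2*12 - (3)^2 = 15
Discriminant = (14)^2 - 4*15 = 136.0
Eigenvalues: lambda_1 = 1.169, lambda_2 = 12.831
The function is convex.

1


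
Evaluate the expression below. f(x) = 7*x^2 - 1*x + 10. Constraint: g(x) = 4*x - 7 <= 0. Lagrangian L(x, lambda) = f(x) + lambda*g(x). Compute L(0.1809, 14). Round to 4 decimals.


Step 1: Evaluate f(x).
f(0.1809) = 7*0.1809^2 - 1*0.1809 + 10 = 10.0482
Step 2: Evaluate g(x).
g(0.1809) = 4*0.1809 - 7 = -6.2764
Step 3: Compute Lagrangian.
L = 10.0482 + 14*-6.2764 = -77.8214


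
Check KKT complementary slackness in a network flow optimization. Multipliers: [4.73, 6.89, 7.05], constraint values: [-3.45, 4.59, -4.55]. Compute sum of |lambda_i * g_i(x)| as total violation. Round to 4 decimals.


KKT complementary slackness check:
lambda_1 * g_1 = 4.73 * -3.45 = -16.3185
lambda_2 * g_2 = 6.89 * 4.59 = 31.6251
lambda_3 * g_3 = 7.05 * -4.55 = -32.0775
Total violation = 16.3185 + 31.6251 + 32.0775 = 80.0211


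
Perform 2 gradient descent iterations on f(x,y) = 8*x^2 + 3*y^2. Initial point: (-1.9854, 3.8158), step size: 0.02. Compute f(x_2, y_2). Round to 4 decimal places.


Gradient descent on f(x,y) = 8*x^2 + 3*y^2.
Starting point: (-1.9854, 3.8158), alpha = 0.02
Step 1: grad_x = 2*8*-1.9854 = -31.7664, grad_y = 2*3*3.8158 = 22.8948
  x_1 = -1.9854 - 0.02*-31.7664 = -1.3501
  y_1 = 3.8158 - 0.02*22.8948 = 3.3579
Step 2: grad_x = 2*8*-1.3501 = -21.6012, grad_y = 2*3*3.3579 = 20.1474
  x_2 = -1.3501 - 0.02*-21.6012 = -0.918
  y_2 = 3.3579 - 0.02*20.1474 = 2.955
f(-0.918, 2.955) = 8*(-0.918)^2 + 3*2.955^2 = 32.9378


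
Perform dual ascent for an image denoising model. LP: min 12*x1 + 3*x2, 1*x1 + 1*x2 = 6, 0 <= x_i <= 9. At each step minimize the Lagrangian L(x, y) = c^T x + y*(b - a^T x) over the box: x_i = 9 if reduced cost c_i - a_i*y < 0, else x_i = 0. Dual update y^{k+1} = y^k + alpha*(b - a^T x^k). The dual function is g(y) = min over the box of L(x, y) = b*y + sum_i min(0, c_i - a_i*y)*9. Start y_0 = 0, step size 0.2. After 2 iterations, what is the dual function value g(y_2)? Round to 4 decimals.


Dual ascent for LP: min 12*x1 + 3*x2, 1*x1 + 1*x2 = 6, 0 <= x_i <= 9
Step 1: y^k = 0.0, reduced costs: (12.0, 3.0)
  x^k = (0.0, 0.0), subgradient = b - a^T x = 6.0
  y^{k+1} = 0.0 + 0.2*6.0 = 1.2
Step 2: y^k = 1.2, reduced costs: (10.8, 1.8)
  x^k = (0.0, 0.0), subgradient = b - a^T x = 6.0
  y^{k+1} = 1.2 + 0.2*6.0 = 2.4
Dual objective at y_2 = 2.4: reduced costs (9.6, 0.6), box minimizer x = (0.0, 0.0)
g(y_2) = b*y + (c1 - a1*y)*x1 + (c2 - a2*y)*x2 = 6*2.4 + 9.6*0.0 + 0.6*0.0 = 14.4 + 0.0 + 0.0 = 14.4


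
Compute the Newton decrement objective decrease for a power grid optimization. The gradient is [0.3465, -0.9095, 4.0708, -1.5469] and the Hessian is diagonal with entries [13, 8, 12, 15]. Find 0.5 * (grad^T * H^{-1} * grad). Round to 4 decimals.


Step 1: H is diagonal, so H^(-1) * g = [0.0267, -0.1137, 0.3392, -0.1031].
Step 2: g^T H^(-1) g = sum_i g_i^2 / H_ii
  = (0.3465)^2/13 + (-0.9095)^2/8 + (4.0708)^2/12 + (-1.5469)^2/15
  = 0.0092 + 0.1034 + 1.381 + 0.1595 = 1.6531
Step 3: Objective decrease = 0.5 * g^T H^(-1) g = 0.8266


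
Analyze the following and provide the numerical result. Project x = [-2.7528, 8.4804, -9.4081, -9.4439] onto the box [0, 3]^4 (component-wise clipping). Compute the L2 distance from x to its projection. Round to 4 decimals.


Project each component onto [0, 3].
clip(-2.7528) = 0.0, clip(8.4804) = 3.0, clip(-9.4081) = 0.0, clip(-9.4439) = 0.0
Projection = [0.0, 3.0, 0.0, 0.0]
Squared diffs: [7.5779, 30.0348, 88.5123, 89.1872]
Distance = sqrt(215.3122) = 14.6735


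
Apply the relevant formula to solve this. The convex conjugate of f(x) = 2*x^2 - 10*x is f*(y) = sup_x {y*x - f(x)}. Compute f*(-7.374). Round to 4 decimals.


f*(y) = sup_x {y*x - a*x^2 - b*x} = sup_x {(y-b)*x - a*x^2}
FOC: (y - b) - 2a*x = 0 => x* = (y - b)/(2a)
x* = (-7.374 + 10)/(2*2) = 0.6565
f*(-7.374) = (y-b)^2/(4a) = (-7.374 + 10)^2/(4*2)
= 6.8959/8 = 0.862


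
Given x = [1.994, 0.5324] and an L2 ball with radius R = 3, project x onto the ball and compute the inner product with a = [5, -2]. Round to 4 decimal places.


Step 1: Compute ||x|| (intermediates to 6 decimals).
||x|| = sqrt(1.994^2 + 0.5324^2) = 2.063852
Step 2: Project.
Since ||x|| <= R, proj = x (no scaling needed).
proj(x) = [1.994, 0.5324]
Step 3: Dot product.
a^T * proj(x) = 5*1.994 - 2*0.5324 = 8.9052


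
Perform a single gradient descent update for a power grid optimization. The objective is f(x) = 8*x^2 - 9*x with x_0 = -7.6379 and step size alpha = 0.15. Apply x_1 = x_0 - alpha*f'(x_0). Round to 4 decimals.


We compute the gradient at x_0 and apply the update.
f'(x) = 16*x - 9
f'(-7.6379) = 16*-7.6379 - 9 = -131.2064
x_1 = -7.6379 - 0.15*-131.2064 = 12.0431


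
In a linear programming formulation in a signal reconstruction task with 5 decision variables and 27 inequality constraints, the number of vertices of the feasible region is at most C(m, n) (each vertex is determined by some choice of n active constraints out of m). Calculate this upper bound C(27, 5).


Each vertex corresponds to some choice of n active constraints out of m, so the number of vertices is at most C(m, n) = m! / (n!(m-n)!).
m = 27, n = 5
Numerator: 27 * 26 * 25 * 24 * 23
Denominator: 5! = 120
C(27, 5) = 80730


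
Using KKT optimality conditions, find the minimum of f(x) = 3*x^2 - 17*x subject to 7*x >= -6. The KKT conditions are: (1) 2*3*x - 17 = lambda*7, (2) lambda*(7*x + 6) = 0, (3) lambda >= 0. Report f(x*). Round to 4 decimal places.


Step 1: Try lambda = 0 (constraint inactive).
Stationarity: 2*3*x - 17 = 0
x* = 17/(2*3) = 17/6 = 2.8333 (rounded; the exact value 17/6 is used below)
Check constraint: 7*2.8333 = 19.8331 >= -6 -- satisfied.
Step 2: Compute optimal value.
f(x*) = 3*(17/6)^2 - 17*(17/6) = -24.0833


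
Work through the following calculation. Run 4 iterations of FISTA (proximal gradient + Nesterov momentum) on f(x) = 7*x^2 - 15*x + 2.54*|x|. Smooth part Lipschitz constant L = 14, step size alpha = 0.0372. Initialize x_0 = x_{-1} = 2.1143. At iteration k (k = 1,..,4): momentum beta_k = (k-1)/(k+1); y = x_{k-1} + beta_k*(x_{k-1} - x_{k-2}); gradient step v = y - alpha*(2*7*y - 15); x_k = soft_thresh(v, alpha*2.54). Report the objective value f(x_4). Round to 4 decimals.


FISTA on f(x) = 7*x^2 - 15*x + 2.54*|x|
L = 14, alpha = 0.0372
Iteration 1: beta = 0.0, y = 2.1143 + 0.0*(2.1143 - 2.1143) = 2.1143
  grad(y) = 14.6002, v = y - alpha*grad = 1.5712
  prox(v) = soft_thresh(1.5712, 0.0945) = 1.4767
Iteration 2: beta = 0.3333, y = 1.4767 + 0.3333*(1.4767 - 2.1143) = 1.2641
  grad(y) = 2.698, v = y - alpha*grad = 1.1638
  prox(v) = soft_thresh(1.1638, 0.0945) = 1.0693
Iteration 3: beta = 0.5, y = 1.0693 + 0.5*(1.0693 - 1.4767) = 0.8656
  grad(y) = -2.8817, v = y - alpha*grad = 0.9728
  prox(v) = soft_thresh(0.9728, 0.0945) = 0.8783
Iteration 4: beta = 0.6, y = 0.8783 + 0.6*(0.8783 - 1.0693) = 0.7637
  grad(y) = -4.308, v = y - alpha*grad = 0.924
  prox(v) = soft_thresh(0.924, 0.0945) = 0.8295
f(x_4) = 7*0.8295^2 - 15*0.8295 + 2.54*|0.8295| = -5.5191


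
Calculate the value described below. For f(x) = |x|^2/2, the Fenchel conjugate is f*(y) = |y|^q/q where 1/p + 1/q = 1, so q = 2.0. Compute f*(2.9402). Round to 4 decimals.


The conjugate exponent q satisfies 1/p + 1/q = 1.
p = 2, so q = 2/(2 - 1) = 2.0
|y|^q = 2.9402^2.0 = 8.6448
f*(2.9402) = 8.6448 / 2.0 = 4.3224


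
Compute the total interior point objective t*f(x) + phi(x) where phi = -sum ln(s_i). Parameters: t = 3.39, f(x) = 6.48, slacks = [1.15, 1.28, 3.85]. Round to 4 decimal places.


Step 1: Compute log-barrier.
ln values: [0.1398, 0.2469, 1.3481]
phi = -(0.1398 + 0.2469 + 1.3481) = -1.7347
Step 2: Compute augmented objective.
t*f(x) = 3.39*6.48 = 21.9672
Total = 21.9672 - 1.7347 = 20.2325


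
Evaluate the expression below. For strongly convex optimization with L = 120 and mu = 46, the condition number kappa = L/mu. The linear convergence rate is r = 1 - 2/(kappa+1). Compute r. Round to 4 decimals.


Step 1: Compute the condition number.
kappa = L/mu = 120/46 = 2.6087
Step 2: Compute the convergence rate.
r = 1 - 2/(kappa + 1) = 1 - 2*mu/(L + mu) = (L - mu)/(L + mu) = 74/166 = 0.4458


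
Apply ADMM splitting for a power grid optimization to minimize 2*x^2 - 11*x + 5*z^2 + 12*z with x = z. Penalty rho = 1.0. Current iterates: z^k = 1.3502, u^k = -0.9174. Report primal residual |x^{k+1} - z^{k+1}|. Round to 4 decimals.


ADMM iteration with rho = 1.0, z^k = 1.3502, u^k = -0.9174
Step 1: x-update.
Minimize 2*x^2 - 11*x + (1.0/2)*(x - 1.3502 - 0.9174)^2
FOC: (2*2 + 1.0)*x = 11 + 1.0*(1.3502 + 0.9174)
x^{k+1} = 2.6535
Step 2: z-update.
Minimize 5*z^2 + 12*z + (1.0/2)*(2.6535 - z - 0.9174)^2
FOC: (2*5 + 1.0)*z = -12 + 1.0*(2.6535 - 0.9174)
z^{k+1} = -0.9331
Step 3: u-update.
u^{k+1} = -0.9174 + 2.6535 + 0.9331 = 2.6692
Step 4: Primal residual = |2.6535 + 0.9331| = 3.5866


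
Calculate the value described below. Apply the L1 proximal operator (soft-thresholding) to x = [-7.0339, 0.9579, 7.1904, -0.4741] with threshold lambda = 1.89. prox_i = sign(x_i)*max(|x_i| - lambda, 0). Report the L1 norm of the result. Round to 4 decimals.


Soft-thresholding with lambda = 1.89:
prox(-7.0339) = sign(-7.0339)*max(|-7.0339| - 1.89, 0) = -5.1439
prox(0.9579) = sign(0.9579)*max(|0.9579| - 1.89, 0) = 0.0
prox(7.1904) = sign(7.1904)*max(|7.1904| - 1.89, 0) = 5.3004
prox(-0.4741) = sign(-0.4741)*max(|-0.4741| - 1.89, 0) = 0.0
prox(x) = [-5.1439, 0.0, 5.3004, 0.0]
||prox(x)||_1 = 5.1439 + 0.0 + 5.3004 + 0.0 = 10.4443


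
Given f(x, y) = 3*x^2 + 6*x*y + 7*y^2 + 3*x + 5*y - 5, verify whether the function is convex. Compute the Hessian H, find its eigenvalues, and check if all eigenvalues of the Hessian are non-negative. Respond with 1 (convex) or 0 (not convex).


The Hessian of f(x,y) = 3*x^2 + 6*x*y + 7*y^2 + 3*x + 5*y - 5 is:
H = [[6, 6], [6, 14]]
Trace = 6 + 14 = 20
Determinant = 6*14 - (6)^2 = 48
Discriminant = (20)^2 - 4*48 = 208.0
Eigenvalues: lambda_1 = 2.7889, lambda_2 = 17.2111
The function is convex.

1


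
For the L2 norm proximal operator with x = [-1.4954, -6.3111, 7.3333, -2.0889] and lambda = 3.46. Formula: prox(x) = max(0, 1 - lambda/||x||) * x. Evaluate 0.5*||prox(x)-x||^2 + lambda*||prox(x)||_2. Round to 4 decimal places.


Step 1: Compute ||x||.
||x|| = 10.0103
Step 2: Compute scaling factor.
scale = max(0, 1 - 3.46/10.0103) = 0.6544
Step 3: prox(x) = [-0.9785, -4.1297, 4.7986, -1.3669]
||prox(x)|| = 6.5503
Step 4: Proximal objective.
0.5*||prox-x||^2 = 5.9858
lambda*||prox|| = 22.664
Total = 28.65


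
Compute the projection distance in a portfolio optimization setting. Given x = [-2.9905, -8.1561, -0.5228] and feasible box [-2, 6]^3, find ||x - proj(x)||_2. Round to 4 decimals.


Project each component onto [-2, 6].
clip(-2.9905) = -2.0, clip(-8.1561) = -2.0, clip(-0.5228) = -0.5228
Projection = [-2.0, -2.0, -0.5228]
Squared diffs: [0.9811, 37.8976, 0.0]
Distance = sqrt(38.8787) = 6.2353


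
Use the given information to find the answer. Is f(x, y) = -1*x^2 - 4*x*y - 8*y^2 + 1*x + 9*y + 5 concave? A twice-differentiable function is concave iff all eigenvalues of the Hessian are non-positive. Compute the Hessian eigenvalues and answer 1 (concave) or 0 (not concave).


The Hessian of f(x,y) = -1*x^2 - 4*x*y - 8*y^2 + 1*x + 9*y + 5 is:
H = [[-2, -4], [-4, -16]]
Trace = -2 - 16 = -18
Determinant = -2*-16 - (-4)^2 = 16
Discriminant = (-18)^2 - 4*16 = 260.0
Eigenvalues: lambda_1 = -17.0623, lambda_2 = -0.9377
The function is concave.

1
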